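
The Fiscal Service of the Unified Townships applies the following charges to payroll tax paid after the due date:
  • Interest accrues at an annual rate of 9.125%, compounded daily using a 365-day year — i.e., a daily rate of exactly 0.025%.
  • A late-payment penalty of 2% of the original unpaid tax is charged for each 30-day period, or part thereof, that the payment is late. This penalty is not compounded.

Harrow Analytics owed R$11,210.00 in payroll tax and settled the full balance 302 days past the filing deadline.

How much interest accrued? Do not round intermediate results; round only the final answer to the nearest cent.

R$879.01

Interest: R$11,210.00 × ((1 + 0.00025)^302 − 1) = R$11,210.00 × 0.07841305… = R$879.0103…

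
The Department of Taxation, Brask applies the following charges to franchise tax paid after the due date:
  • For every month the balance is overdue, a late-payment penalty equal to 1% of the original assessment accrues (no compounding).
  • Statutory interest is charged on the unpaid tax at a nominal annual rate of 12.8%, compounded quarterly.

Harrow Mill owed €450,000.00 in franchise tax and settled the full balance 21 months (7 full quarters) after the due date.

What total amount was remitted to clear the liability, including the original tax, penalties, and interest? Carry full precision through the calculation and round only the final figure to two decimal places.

Late-payment penalty = 1% × €450,000.00 × 21 mo = €94,500.00
Interest (12.8%/yr ÷ 4 = 3.2%/quarter): €450,000.00 × ((1 + 0.032)^7 − 1) = €111,009.7316…
Total = €450,000.00 + €94,500.0000 + €111,009.7316… = €655,509.73

€655,509.73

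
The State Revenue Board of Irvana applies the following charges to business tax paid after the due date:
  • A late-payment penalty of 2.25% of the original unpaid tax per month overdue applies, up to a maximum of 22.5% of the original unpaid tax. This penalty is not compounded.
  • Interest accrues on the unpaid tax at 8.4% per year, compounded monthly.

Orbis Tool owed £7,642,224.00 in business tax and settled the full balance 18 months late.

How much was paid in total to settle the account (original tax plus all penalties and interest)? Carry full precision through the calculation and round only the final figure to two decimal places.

Penalty (uncapped): 18 × 2.25% × £7,642,224.00 = £3,095,100.72; cap = 22.5% × £7,642,224.00 = £1,719,500.40 → penalty = £1,719,500.40
Interest (8.4%/yr ÷ 12 = 0.7%/month): £7,642,224.00 × ((1 + 0.007)^18 − 1) = £1,022,410.2094…
Total = £7,642,224.00 + £1,719,500.4000 + £1,022,410.2094… = £10,384,134.61

£10,384,134.61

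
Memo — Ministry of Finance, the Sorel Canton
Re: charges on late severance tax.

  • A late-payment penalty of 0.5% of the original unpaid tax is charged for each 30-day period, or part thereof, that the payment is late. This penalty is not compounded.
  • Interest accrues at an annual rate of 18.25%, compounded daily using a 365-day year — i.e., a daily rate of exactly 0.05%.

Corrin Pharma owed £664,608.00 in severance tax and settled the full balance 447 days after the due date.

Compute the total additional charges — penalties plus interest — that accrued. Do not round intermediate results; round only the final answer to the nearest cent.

Penalty periods: ⌈447/30⌉ = 15; penalty = 15 × 0.5% × £664,608.00 = £49,845.60
Interest: £664,608.00 × ((1 + 0.0005)^447 − 1) = £664,608.00 × 0.25037580… = £166,401.7576…
Penalties + interest = £49,845.6000 + £166,401.7576… = £216,247.36

£216,247.36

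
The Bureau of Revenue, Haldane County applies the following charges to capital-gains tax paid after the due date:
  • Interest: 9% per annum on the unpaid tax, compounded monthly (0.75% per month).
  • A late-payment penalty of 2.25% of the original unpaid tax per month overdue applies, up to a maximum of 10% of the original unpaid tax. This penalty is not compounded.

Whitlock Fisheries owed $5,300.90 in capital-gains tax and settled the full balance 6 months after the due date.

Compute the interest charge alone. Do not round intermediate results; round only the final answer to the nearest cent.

$243.06

Interest: $5,300.90 × ((1 + 0.0075)^6 − 1) = $5,300.90 × 0.0458522… = $243.0581…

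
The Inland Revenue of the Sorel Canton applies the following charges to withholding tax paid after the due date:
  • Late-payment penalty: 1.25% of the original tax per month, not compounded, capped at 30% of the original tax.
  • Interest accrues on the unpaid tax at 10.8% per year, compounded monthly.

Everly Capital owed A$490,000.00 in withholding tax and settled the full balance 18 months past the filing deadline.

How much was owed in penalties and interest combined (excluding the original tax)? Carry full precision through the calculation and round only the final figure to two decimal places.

Penalty: 18 × 1.25% × A$490,000.00 = A$110,250.00 (below the 30% cap of A$147,000.00)
Interest (10.8%/yr ÷ 12 = 0.9%/month): A$490,000.00 × ((1 + 0.009)^18 − 1) = A$85,754.1437…
Penalties + interest = A$110,250.0000 + A$85,754.1437… = A$196,004.14

A$196,004.14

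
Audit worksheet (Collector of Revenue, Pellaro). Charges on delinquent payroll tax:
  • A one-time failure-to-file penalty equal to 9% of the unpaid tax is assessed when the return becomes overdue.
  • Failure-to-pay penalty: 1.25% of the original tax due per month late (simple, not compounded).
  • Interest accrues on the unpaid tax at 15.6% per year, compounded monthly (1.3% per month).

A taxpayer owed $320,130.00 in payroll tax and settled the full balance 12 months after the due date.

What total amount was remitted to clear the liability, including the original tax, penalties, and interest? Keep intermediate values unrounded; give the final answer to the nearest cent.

$450,631.56

Failure-to-file penalty: 9% × $320,130.00 = $28,811.70
Failure-to-pay penalty = 1.25% × $320,130.00 × 12 mo = $48,019.50
Interest: $320,130.00 × ((1 + 0.013)^12 − 1) = $320,130.00 × 0.1676518… = $53,670.3631…
Total = $320,130.00 + $76,831.2000 + $53,670.3631… = $450,631.56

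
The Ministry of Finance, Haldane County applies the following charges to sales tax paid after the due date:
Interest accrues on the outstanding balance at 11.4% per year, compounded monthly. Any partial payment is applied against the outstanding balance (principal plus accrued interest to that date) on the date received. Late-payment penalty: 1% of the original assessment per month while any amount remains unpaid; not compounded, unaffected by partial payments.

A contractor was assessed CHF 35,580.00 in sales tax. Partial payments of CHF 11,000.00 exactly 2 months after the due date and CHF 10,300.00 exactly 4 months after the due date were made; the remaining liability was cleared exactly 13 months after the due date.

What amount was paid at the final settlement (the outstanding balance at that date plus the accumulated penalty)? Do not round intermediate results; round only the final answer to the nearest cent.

Monthly rate = 11.4% ÷ 12 = 0.95%
Balance at month 2: CHF 35,580.0000 × (1 + 0.0095)^2 = CHF 36,259.2311…
After CHF 11,000.00 payment: CHF 36,259.2311… − CHF 11,000.00 = CHF 25,259.2311…
Balance at month 4: CHF 25,259.2311… × (1 + 0.0095)^2 = CHF 25,741.4361…
After CHF 10,300.00 payment: CHF 25,741.4361… − CHF 10,300.00 = CHF 15,441.4361…
Balance at month 13: CHF 15,441.4361… × (1 + 0.0095)^9 = CHF 16,812.9762…
Penalty: 13 × 1% × CHF 35,580.00 = CHF 4,625.40
Final settlement = outstanding balance + penalty = CHF 16,812.9762… + CHF 4,625.40 = CHF 21,438.38

CHF 21,438.38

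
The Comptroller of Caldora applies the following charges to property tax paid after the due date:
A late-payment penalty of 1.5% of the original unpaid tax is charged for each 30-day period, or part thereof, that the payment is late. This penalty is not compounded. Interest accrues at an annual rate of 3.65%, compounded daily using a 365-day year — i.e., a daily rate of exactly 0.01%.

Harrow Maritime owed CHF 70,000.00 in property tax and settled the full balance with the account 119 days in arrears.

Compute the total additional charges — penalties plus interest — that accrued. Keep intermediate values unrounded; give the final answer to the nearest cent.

Penalty periods: ⌈119/30⌉ = 4; penalty = 4 × 1.5% × CHF 70,000.00 = CHF 4,200.00
Interest: CHF 70,000.00 × ((1 + 0.0001)^119 − 1) = CHF 70,000.00 × 0.01197048… = CHF 837.9339…
Penalties + interest = CHF 4,200.0000 + CHF 837.9339… = CHF 5,037.93

CHF 5,037.93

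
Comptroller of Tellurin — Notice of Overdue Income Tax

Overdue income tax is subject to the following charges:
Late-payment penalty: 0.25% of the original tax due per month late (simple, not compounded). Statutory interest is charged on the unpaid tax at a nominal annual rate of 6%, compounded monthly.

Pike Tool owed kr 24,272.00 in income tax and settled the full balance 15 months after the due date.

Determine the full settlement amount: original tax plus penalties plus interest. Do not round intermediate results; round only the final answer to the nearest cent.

Late-payment penalty: 15 × 0.25% × kr 24,272.00 = kr 910.20
Interest (6%/yr ÷ 12 = 0.5%/month): kr 24,272.00 × ((1 + 0.005)^15 − 1) = kr 1,885.5154…
Total = kr 24,272.00 + kr 910.2000 + kr 1,885.5154… = kr 27,067.72

kr 27,067.72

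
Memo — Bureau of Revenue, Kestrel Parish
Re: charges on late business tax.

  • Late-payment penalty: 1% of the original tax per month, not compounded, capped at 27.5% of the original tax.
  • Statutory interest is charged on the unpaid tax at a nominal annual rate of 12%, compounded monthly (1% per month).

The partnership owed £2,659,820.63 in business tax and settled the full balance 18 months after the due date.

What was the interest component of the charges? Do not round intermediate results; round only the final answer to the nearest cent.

Interest: £2,659,820.63 × ((1 + 0.01)^18 − 1) = £2,659,820.63 × 0.1961475… = £521,717.1024…

£521,717.10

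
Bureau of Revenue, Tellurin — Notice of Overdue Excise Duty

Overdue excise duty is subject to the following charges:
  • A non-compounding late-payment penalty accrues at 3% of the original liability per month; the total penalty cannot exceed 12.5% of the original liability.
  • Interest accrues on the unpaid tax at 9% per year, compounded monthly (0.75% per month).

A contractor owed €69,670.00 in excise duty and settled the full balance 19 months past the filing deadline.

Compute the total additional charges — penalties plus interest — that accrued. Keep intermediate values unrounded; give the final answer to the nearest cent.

€19,336.22

Penalty (uncapped): 19 × 3% × €69,670.00 = €39,711.90; cap = 12.5% × €69,670.00 = €8,708.75 → penalty = €8,708.75
Interest: €69,670.00 × ((1 + 0.0075)^19 − 1) = €69,670.00 × 0.1525401… = €10,627.4682…
Penalties + interest = €8,708.7500 + €10,627.4682… = €19,336.22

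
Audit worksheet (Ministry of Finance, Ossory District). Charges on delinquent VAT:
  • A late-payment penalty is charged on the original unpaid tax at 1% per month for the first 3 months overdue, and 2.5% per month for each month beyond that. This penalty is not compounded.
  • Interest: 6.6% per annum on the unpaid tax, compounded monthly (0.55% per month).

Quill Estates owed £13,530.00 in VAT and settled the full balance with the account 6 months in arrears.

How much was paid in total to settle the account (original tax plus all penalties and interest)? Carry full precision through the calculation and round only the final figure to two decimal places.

£15,403.32

Penalty, months 1–3: 3 × 1% × £13,530.00 = £405.90
Penalty, months 4–6: 3 × 2.5% × £13,530.00 = £1,014.75
Interest: £13,530.00 × ((1 + 0.0055)^6 − 1) = £13,530.00 × 0.0334571… = £452.6744…
Total = £13,530.00 + £1,420.6500 + £452.6744… = £15,403.32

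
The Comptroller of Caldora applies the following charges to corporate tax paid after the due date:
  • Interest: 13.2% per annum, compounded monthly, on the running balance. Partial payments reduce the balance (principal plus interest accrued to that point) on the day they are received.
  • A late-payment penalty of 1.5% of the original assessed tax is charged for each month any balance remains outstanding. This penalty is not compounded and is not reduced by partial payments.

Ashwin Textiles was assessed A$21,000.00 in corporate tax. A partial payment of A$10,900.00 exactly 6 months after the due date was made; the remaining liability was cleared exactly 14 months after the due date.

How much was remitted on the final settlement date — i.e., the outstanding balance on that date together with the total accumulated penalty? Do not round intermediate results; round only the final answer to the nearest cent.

Monthly rate = 13.2% ÷ 12 = 1.1%
Balance at month 6: A$21,000.0000 × (1 + 0.011)^6 = A$22,424.6787…
After A$10,900.00 payment: A$22,424.6787… − A$10,900.00 = A$11,524.6787…
Balance at month 14: A$11,524.6787… × (1 + 0.011)^8 = A$12,578.7669…
Penalty: 14 × 1.5% × A$21,000.00 = A$4,410.00
Final settlement = outstanding balance + penalty = A$12,578.7669… + A$4,410.00 = A$16,988.77

A$16,988.77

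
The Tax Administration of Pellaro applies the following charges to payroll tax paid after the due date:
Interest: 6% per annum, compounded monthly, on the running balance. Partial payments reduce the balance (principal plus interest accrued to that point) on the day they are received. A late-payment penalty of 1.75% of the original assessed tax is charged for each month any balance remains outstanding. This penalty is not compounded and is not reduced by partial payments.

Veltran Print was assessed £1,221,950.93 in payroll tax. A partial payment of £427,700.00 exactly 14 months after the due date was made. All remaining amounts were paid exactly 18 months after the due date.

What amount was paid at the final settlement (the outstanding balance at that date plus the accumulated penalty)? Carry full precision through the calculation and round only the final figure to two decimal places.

Monthly rate = 6% ÷ 12 = 0.5%
Balance at month 14: £1,221,950.9300 × (1 + 0.005)^14 = £1,310,323.8044…
After £427,700.00 payment: £1,310,323.8044… − £427,700.00 = £882,623.8044…
Balance at month 18: £882,623.8044… × (1 + 0.005)^4 = £900,409.1159…
Penalty: 18 × 1.75% × £1,221,950.93 = £384,914.54…
Final settlement = outstanding balance + penalty = £900,409.1159… + £384,914.54… = £1,285,323.66

£1,285,323.66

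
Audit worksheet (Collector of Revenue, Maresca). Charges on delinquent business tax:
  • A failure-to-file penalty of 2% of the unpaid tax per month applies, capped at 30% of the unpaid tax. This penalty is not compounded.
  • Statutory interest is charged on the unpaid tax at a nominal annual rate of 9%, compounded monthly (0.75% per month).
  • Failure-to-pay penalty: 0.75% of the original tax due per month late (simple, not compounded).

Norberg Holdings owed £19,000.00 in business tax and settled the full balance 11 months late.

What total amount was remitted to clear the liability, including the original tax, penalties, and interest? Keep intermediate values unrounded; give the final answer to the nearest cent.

£26,375.12

Failure-to-file: 11 × 2% × £19,000.00 = £4,180.00 (under the 30% cap)
Failure-to-pay penalty = 0.75% × £19,000.00 × 11 mo = £1,567.50
Interest: £19,000.00 × ((1 + 0.0075)^11 − 1) = £19,000.00 × 0.0856644… = £1,627.6239…
Total = £19,000.00 + £5,747.5000 + £1,627.6239… = £26,375.12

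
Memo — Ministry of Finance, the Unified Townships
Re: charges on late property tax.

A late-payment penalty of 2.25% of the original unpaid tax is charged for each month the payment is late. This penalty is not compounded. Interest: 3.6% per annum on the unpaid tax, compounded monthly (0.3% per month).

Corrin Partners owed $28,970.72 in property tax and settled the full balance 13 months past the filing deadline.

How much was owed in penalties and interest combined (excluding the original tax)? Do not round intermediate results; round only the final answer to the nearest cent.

$9,624.36

Late-payment penalty: 13 × 2.25% × $28,970.72 = $8,473.94…
Interest: $28,970.72 × ((1 + 0.003)^13 − 1) = $28,970.72 × 0.0397098… = $1,150.4209…
Penalties + interest = $8,473.9356 + $1,150.4209… = $9,624.36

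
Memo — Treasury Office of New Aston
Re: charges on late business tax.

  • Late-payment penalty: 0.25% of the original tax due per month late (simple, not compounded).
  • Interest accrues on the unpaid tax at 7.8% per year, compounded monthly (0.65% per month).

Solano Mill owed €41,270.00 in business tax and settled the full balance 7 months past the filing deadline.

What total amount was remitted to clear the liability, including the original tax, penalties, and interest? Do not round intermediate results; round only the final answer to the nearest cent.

€43,907.03

Late-payment penalty: 7 × 0.25% × €41,270.00 = €722.23…
Interest: €41,270.00 × ((1 + 0.0065)^7 − 1) = €41,270.00 × 0.0463969… = €1,914.8011…
Total = €41,270.00 + €722.2250 + €1,914.8011… = €43,907.03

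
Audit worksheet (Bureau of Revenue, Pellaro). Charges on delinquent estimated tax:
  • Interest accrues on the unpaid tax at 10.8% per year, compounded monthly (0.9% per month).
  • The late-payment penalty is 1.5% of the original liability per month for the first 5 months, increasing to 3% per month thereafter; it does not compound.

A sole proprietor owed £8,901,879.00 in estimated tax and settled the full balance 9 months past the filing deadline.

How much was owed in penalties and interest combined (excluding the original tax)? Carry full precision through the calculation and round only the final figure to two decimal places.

£2,483,429.02

Penalty, months 1–5: 5 × 1.5% × £8,901,879.00 = £667,640.93…
Penalty, months 6–9: 4 × 3% × £8,901,879.00 = £1,068,225.48
Interest: £8,901,879.00 × ((1 + 0.009)^9 − 1) = £8,901,879.00 × 0.0839781… = £747,562.6193…
Penalties + interest = £1,735,866.4050 + £747,562.6193… = £2,483,429.02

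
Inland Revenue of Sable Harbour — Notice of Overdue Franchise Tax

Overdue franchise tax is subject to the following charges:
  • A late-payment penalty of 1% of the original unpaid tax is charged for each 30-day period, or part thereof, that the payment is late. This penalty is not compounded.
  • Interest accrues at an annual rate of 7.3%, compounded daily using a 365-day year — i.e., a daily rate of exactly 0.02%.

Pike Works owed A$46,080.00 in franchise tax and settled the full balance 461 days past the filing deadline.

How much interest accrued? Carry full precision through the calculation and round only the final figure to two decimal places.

Interest: A$46,080.00 × ((1 + 0.0002)^461 − 1) = A$46,080.00 × 0.09657401… = A$4,450.1303…

A$4,450.13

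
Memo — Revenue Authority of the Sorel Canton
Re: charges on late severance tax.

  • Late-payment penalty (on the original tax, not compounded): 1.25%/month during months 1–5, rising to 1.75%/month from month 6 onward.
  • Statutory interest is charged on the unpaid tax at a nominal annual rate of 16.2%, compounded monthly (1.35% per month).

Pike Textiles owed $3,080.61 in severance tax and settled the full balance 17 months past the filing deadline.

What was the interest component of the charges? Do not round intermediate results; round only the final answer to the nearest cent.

$788.76

Interest: $3,080.61 × ((1 + 0.0135)^17 − 1) = $3,080.61 × 0.2560410… = $788.7623…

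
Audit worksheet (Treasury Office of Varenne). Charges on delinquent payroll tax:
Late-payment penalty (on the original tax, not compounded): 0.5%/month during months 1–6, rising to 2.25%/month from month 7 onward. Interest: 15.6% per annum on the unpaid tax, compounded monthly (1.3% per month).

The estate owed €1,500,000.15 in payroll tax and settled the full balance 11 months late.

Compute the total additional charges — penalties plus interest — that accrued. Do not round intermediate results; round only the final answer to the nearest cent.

Penalty, months 1–6: 6 × 0.5% × €1,500,000.15 = €45,000.00…
Penalty, months 7–11: 5 × 2.25% × €1,500,000.15 = €168,750.02…
Interest: €1,500,000.15 × ((1 + 0.013)^11 − 1) = €1,500,000.15 × 0.1526671… = €229,000.6788…
Penalties + interest = €213,750.0214… + €229,000.6788… = €442,750.70

€442,750.70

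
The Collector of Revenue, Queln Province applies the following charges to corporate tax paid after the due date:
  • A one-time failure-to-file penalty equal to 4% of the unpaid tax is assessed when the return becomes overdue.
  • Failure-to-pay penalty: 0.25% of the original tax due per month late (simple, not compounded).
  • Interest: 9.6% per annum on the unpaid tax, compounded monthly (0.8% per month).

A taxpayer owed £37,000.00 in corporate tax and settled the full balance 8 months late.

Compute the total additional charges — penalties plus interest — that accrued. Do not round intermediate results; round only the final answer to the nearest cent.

£4,655.38

Failure-to-file penalty: 4% × £37,000.00 = £1,480.00
Failure-to-pay penalty = 0.25% × £37,000.00 × 8 mo = £740.00
Interest: £37,000.00 × ((1 + 0.008)^8 − 1) = £37,000.00 × 0.0658210… = £2,435.3755…
Penalties + interest = £2,220.0000 + £2,435.3755… = £4,655.38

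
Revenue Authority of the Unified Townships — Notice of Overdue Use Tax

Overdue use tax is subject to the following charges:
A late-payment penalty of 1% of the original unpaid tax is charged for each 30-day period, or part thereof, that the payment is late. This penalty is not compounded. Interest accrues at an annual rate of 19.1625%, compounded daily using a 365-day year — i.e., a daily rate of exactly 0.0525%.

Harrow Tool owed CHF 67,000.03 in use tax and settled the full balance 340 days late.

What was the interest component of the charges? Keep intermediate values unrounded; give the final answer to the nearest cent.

CHF 13,089.59

Interest: CHF 67,000.03 × ((1 + 0.000525)^340 − 1) = CHF 67,000.03 × 0.19536689… = CHF 13,089.5876…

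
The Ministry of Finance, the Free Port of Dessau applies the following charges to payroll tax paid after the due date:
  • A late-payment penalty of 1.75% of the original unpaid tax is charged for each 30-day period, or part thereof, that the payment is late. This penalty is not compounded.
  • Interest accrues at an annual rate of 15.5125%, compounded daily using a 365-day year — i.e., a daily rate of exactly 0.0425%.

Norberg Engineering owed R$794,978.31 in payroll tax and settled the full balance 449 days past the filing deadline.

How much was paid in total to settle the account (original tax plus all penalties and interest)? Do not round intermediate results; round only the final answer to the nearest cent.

Penalty periods: ⌈449/30⌉ = 15; penalty = 15 × 1.75% × R$794,978.31 = R$208,681.81…
Interest: R$794,978.31 × ((1 + 0.000425)^449 − 1) = R$794,978.31 × 0.21019858… = R$167,103.3112…
Total = R$794,978.31 + R$208,681.8064… + R$167,103.3112… = R$1,170,763.43

R$1,170,763.43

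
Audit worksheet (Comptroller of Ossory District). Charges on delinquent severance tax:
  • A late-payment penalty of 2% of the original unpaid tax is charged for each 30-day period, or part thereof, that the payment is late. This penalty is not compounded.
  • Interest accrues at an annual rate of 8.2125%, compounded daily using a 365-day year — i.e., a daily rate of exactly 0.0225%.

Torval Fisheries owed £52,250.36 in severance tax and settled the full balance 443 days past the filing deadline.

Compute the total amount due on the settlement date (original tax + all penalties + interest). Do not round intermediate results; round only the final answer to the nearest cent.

£73,401.27

Penalty periods: ⌈443/30⌉ = 15; penalty = 15 × 2% × £52,250.36 = £15,675.11…
Interest: £52,250.36 × ((1 + 0.000225)^443 − 1) = £52,250.36 × 0.10479941… = £5,475.8069…
Total = £52,250.36 + £15,675.1080 + £5,475.8069… = £73,401.27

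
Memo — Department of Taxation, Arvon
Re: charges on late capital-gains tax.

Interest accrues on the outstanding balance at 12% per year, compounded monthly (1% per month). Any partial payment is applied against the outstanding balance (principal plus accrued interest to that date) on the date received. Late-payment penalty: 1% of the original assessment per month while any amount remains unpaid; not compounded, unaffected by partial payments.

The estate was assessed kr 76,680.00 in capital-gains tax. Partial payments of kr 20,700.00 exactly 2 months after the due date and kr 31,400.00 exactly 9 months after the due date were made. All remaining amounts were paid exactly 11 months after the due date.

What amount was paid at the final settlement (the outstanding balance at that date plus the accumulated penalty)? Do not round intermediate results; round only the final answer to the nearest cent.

Balance at month 2: kr 76,680.0000 × (1 + 0.01)^2 = kr 78,221.2680
After kr 20,700.00 payment: kr 78,221.2680 − kr 20,700.00 = kr 57,521.2680
Balance at month 9: kr 57,521.2680 × (1 + 0.01)^7 = kr 61,670.5849…
After kr 31,400.00 payment: kr 61,670.5849… − kr 31,400.00 = kr 30,270.5849…
Balance at month 11: kr 30,270.5849… × (1 + 0.01)^2 = kr 30,879.0237…
Penalty: 11 × 1% × kr 76,680.00 = kr 8,434.80
Final settlement = outstanding balance + penalty = kr 30,879.0237… + kr 8,434.80 = kr 39,313.82

kr 39,313.82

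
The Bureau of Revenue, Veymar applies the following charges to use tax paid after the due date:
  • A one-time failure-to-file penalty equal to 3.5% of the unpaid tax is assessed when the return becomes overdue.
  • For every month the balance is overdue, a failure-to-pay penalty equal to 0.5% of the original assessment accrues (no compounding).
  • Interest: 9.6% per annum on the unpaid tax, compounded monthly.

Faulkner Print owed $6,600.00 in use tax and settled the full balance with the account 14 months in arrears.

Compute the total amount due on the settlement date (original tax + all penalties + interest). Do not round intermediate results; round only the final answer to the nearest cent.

Failure-to-file penalty: 3.5% × $6,600.00 = $231.00
Failure-to-pay penalty = 0.5% × $6,600.00 × 14 mo = $462.00
Interest (9.6%/yr ÷ 12 = 0.8%/month): $6,600.00 × ((1 + 0.008)^14 − 1) = $778.8959…
Total = $6,600.00 + $693.0000 + $778.8959… = $8,071.90

$8,071.90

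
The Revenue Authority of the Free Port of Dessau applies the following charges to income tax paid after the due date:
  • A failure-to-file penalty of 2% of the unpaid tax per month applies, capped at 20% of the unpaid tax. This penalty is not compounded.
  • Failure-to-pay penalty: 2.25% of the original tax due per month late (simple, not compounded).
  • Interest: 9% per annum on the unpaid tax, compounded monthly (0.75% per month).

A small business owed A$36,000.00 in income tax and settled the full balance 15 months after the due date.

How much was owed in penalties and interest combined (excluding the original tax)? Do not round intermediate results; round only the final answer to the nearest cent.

Failure-to-file: 15 × 2% × A$36,000.00 = A$10,800.00, capped at 20% × A$36,000.00 = A$7,200.00
Failure-to-pay penalty = 2.25% × A$36,000.00 × 15 mo = A$12,150.00
Interest: A$36,000.00 × ((1 + 0.0075)^15 − 1) = A$36,000.00 × 0.1186026… = A$4,269.6934…
Penalties + interest = A$19,350.0000 + A$4,269.6934… = A$23,619.69

A$23,619.69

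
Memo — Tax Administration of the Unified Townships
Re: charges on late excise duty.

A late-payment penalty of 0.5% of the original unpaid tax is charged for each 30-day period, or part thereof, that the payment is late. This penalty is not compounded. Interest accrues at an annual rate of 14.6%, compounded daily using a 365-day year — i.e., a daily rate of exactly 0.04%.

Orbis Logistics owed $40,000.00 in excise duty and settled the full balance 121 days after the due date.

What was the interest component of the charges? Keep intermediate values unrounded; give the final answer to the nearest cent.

Interest: $40,000.00 × ((1 + 0.0004)^121 − 1) = $40,000.00 × 0.04958025… = $1,983.2100…

$1,983.21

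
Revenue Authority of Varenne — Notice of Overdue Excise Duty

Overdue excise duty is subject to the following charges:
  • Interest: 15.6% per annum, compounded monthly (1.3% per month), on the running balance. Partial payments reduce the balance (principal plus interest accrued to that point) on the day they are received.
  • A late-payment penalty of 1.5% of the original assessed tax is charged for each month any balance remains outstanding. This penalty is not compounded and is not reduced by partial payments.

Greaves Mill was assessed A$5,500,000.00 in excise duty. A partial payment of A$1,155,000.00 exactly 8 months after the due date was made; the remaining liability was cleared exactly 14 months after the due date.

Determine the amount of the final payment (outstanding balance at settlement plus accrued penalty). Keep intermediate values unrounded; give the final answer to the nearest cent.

A$6,497,075.13

Balance at month 8: A$5,500,000.0000 × (1 + 0.013)^8 = A$6,098,713.7871…
After A$1,155,000.00 payment: A$6,098,713.7871… − A$1,155,000.00 = A$4,943,713.7871…
Balance at month 14: A$4,943,713.7871… × (1 + 0.013)^6 = A$5,342,075.1327…
Penalty: 14 × 1.5% × A$5,500,000.00 = A$1,155,000.00
Final settlement = outstanding balance + penalty = A$5,342,075.1327… + A$1,155,000.00 = A$6,497,075.13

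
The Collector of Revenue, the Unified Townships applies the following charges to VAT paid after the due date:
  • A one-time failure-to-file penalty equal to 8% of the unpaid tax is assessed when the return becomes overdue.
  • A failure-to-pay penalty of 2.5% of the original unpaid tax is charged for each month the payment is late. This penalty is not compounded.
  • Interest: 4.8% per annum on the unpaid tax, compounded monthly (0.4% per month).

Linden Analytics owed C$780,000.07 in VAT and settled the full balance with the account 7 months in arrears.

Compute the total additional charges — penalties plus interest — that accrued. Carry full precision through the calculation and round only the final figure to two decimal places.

Failure-to-file penalty: 8% × C$780,000.07 = C$62,400.01…
Failure-to-pay penalty: 7 × 2.5% × C$780,000.07 = C$136,500.01…
Interest: C$780,000.07 × ((1 + 0.004)^7 − 1) = C$780,000.07 × 0.0283382… = C$22,103.8362…
Penalties + interest = C$198,900.0179… + C$22,103.8362… = C$221,003.85

C$221,003.85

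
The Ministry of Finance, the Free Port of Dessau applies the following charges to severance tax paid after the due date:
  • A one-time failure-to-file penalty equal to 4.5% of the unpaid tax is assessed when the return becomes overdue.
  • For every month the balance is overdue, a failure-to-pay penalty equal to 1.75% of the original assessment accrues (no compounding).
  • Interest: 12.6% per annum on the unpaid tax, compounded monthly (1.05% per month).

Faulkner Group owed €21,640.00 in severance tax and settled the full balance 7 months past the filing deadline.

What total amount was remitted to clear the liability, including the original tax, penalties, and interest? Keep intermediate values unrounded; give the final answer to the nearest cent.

€26,906.23

Failure-to-file penalty: 4.5% × €21,640.00 = €973.80
Failure-to-pay penalty = 1.75% × €21,640.00 × 7 mo = €2,650.90
Interest: €21,640.00 × ((1 + 0.0105)^7 − 1) = €21,640.00 × 0.0758562… = €1,641.5281…
Total = €21,640.00 + €3,624.7000 + €1,641.5281… = €26,906.23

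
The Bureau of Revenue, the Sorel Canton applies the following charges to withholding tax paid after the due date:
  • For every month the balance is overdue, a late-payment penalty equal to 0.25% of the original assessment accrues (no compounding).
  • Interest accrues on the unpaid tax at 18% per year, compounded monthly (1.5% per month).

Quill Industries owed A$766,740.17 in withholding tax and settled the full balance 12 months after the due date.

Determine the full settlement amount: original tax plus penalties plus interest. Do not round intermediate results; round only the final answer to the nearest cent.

A$939,730.69

Late-payment penalty = 0.25% × A$766,740.17 × 12 mo = A$23,002.21…
Interest: A$766,740.17 × ((1 + 0.015)^12 − 1) = A$766,740.17 × 0.1956182… = A$149,988.3100…
Total = A$766,740.17 + A$23,002.2051 + A$149,988.3100… = A$939,730.69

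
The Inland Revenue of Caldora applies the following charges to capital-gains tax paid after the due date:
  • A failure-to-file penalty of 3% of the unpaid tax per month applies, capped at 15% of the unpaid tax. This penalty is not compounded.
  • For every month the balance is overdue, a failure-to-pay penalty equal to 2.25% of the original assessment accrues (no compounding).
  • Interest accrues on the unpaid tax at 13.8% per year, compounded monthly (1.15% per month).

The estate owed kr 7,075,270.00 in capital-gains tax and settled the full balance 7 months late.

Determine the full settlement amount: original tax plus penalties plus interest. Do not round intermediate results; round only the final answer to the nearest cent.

kr 9,840,505.54

Failure-to-file: 7 × 3% × kr 7,075,270.00 = kr 1,485,806.70, capped at 15% × kr 7,075,270.00 = kr 1,061,290.50
Failure-to-pay penalty = 2.25% × kr 7,075,270.00 × 7 mo = kr 1,114,355.03…
Interest: kr 7,075,270.00 × ((1 + 0.0115)^7 − 1) = kr 7,075,270.00 × 0.0833311… = kr 589,590.0108…
Total = kr 7,075,270.00 + kr 2,175,645.5250 + kr 589,590.0108… = kr 9,840,505.54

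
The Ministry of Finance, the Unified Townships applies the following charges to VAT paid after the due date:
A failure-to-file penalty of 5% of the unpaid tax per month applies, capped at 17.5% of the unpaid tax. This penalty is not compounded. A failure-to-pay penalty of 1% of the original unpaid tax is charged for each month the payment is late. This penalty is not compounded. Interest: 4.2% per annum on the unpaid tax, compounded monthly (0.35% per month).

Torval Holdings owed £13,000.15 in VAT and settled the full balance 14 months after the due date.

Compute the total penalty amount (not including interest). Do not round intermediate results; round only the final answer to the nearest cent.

£4,095.05

Failure-to-file: 14 × 5% × £13,000.15 = £9,100.11…, capped at 17.5% × £13,000.15 = £2,275.03…
Failure-to-pay penalty: 14 × 1% × £13,000.15 = £1,820.02…
Total penalty = £2,275.03… + £1,820.02… = £4,095.05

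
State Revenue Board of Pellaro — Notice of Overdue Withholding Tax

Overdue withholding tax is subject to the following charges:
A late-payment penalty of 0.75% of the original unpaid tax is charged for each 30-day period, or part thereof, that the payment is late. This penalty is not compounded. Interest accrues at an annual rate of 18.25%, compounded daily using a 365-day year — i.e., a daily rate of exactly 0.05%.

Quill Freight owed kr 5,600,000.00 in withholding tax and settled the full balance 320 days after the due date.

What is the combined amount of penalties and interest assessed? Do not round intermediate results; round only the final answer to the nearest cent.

Penalty periods: ⌈320/30⌉ = 11; penalty = 11 × 0.75% × kr 5,600,000.00 = kr 462,000.00
Interest: kr 5,600,000.00 × ((1 + 0.0005)^320 − 1) = kr 5,600,000.00 × 0.17346395… = kr 971,398.1040…
Penalties + interest = kr 462,000.0000 + kr 971,398.1040… = kr 1,433,398.10

kr 1,433,398.10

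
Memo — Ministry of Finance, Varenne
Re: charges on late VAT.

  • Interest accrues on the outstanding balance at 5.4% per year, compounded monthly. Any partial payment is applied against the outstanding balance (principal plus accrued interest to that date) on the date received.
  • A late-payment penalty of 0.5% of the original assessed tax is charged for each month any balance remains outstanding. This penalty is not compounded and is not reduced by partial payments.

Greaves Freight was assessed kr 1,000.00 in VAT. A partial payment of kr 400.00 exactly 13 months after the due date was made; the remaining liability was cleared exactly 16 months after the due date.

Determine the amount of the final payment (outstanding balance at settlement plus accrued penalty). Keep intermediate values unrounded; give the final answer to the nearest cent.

kr 749.06

Monthly rate = 5.4% ÷ 12 = 0.45%
Balance at month 13: kr 1,000.0000 × (1 + 0.0045)^13 = kr 1,060.1059…
After kr 400.00 payment: kr 1,060.1059… − kr 400.00 = kr 660.1059…
Balance at month 16: kr 660.1059… × (1 + 0.0045)^3 = kr 669.0574…
Penalty: 16 × 0.5% × kr 1,000.00 = kr 80.00
Final settlement = outstanding balance + penalty = kr 669.0574… + kr 80.00 = kr 749.06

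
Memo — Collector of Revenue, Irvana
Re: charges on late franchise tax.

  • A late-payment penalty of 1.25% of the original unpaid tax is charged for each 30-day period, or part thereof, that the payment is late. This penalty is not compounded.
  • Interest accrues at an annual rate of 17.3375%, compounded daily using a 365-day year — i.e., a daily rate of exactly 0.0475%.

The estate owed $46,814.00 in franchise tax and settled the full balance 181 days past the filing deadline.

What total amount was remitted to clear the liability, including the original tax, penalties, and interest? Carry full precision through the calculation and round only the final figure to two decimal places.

Penalty periods: ⌈181/30⌉ = 7; penalty = 7 × 1.25% × $46,814.00 = $4,096.23…
Interest: $46,814.00 × ((1 + 0.000475)^181 − 1) = $46,814.00 × 0.08975684… = $4,201.8766…
Total = $46,814.00 + $4,096.2250 + $4,201.8766… = $55,112.10

$55,112.10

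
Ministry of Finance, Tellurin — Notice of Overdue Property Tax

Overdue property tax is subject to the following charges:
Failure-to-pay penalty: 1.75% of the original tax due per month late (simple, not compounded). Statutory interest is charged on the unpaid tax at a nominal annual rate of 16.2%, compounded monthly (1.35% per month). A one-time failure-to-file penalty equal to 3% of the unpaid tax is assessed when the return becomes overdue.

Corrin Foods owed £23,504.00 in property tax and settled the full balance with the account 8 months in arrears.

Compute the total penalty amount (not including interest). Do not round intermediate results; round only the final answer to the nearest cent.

Failure-to-file penalty: 3% × £23,504.00 = £705.12
Failure-to-pay penalty = 1.75% × £23,504.00 × 8 mo = £3,290.56
Total penalty = £705.12 + £3,290.56 = £3,995.68

£3,995.68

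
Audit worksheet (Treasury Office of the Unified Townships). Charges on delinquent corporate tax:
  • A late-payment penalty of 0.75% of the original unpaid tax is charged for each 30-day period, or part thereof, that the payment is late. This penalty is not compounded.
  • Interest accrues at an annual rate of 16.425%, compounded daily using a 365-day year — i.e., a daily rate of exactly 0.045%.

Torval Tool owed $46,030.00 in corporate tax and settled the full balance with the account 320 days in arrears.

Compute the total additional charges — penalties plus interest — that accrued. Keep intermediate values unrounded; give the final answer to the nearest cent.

$10,925.07

Penalty periods: ⌈320/30⌉ = 11; penalty = 11 × 0.75% × $46,030.00 = $3,797.48…
Interest: $46,030.00 × ((1 + 0.00045)^320 − 1) = $46,030.00 × 0.15484670… = $7,127.5937…
Penalties + interest = $3,797.4750 + $7,127.5937… = $10,925.07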